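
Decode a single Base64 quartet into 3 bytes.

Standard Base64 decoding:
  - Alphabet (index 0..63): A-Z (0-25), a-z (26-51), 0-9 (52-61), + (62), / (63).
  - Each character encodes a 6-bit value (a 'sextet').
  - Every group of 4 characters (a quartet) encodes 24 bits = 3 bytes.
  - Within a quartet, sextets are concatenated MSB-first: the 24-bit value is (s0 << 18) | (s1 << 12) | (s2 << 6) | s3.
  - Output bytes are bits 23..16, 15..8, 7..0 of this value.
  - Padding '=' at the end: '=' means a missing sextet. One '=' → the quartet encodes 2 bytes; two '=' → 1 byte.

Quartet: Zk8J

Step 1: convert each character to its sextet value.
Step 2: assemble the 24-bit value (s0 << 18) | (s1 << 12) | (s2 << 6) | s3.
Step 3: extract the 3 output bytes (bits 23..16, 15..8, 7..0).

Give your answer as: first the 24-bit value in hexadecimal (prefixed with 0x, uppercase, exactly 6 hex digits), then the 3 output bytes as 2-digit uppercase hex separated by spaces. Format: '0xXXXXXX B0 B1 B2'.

Answer: 0x664F09 66 4F 09

Derivation:
Sextets: Z=25, k=36, 8=60, J=9
24-bit: (25<<18) | (36<<12) | (60<<6) | 9
      = 0x640000 | 0x024000 | 0x000F00 | 0x000009
      = 0x664F09
Bytes: (v>>16)&0xFF=66, (v>>8)&0xFF=4F, v&0xFF=09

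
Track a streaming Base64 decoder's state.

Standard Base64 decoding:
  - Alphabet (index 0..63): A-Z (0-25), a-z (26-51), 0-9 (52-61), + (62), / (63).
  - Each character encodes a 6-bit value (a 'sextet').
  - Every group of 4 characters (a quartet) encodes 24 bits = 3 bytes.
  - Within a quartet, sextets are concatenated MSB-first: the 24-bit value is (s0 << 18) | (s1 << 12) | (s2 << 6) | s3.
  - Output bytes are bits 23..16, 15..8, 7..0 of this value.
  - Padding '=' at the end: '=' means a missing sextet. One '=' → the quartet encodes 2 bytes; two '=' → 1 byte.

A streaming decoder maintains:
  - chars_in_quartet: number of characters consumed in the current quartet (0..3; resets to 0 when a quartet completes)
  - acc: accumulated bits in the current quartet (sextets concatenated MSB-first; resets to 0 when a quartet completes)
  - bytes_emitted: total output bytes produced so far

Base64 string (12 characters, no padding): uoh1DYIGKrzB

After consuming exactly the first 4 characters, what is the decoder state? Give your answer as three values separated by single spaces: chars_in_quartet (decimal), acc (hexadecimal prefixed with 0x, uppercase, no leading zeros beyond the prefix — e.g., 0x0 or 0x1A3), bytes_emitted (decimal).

Answer: 0 0x0 3

Derivation:
After char 0 ('u'=46): chars_in_quartet=1 acc=0x2E bytes_emitted=0
After char 1 ('o'=40): chars_in_quartet=2 acc=0xBA8 bytes_emitted=0
After char 2 ('h'=33): chars_in_quartet=3 acc=0x2EA21 bytes_emitted=0
After char 3 ('1'=53): chars_in_quartet=4 acc=0xBA8875 -> emit BA 88 75, reset; bytes_emitted=3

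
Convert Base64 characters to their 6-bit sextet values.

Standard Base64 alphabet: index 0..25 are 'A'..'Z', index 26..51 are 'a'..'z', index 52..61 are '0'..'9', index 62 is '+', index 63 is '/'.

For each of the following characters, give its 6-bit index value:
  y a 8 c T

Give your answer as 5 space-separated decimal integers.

'y': a..z range, 26 + ord('y') − ord('a') = 50
'a': a..z range, 26 + ord('a') − ord('a') = 26
'8': 0..9 range, 52 + ord('8') − ord('0') = 60
'c': a..z range, 26 + ord('c') − ord('a') = 28
'T': A..Z range, ord('T') − ord('A') = 19

Answer: 50 26 60 28 19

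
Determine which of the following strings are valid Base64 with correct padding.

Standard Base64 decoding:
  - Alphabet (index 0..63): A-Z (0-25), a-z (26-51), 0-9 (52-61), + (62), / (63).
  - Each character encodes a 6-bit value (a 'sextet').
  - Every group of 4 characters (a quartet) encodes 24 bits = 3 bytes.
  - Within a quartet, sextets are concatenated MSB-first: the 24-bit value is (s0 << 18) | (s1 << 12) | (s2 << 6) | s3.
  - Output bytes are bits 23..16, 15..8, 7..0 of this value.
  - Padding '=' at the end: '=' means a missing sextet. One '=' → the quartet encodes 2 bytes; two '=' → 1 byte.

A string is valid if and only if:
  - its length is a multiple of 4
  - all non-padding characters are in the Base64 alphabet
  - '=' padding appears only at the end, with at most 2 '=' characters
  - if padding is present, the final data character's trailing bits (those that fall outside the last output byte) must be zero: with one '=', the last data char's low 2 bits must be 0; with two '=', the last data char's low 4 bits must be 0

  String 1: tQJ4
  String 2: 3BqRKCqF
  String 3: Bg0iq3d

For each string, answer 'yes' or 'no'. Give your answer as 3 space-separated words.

String 1: 'tQJ4' → valid
String 2: '3BqRKCqF' → valid
String 3: 'Bg0iq3d' → invalid (len=7 not mult of 4)

Answer: yes yes no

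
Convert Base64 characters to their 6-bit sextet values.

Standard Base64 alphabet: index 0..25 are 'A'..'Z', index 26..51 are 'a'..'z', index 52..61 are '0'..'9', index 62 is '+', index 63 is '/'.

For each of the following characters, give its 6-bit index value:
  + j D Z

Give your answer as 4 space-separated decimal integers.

Answer: 62 35 3 25

Derivation:
'+': index 62
'j': a..z range, 26 + ord('j') − ord('a') = 35
'D': A..Z range, ord('D') − ord('A') = 3
'Z': A..Z range, ord('Z') − ord('A') = 25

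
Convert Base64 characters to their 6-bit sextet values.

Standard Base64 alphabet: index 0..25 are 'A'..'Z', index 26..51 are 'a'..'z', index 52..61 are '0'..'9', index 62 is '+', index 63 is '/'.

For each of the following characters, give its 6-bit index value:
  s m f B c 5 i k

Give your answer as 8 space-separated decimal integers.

Answer: 44 38 31 1 28 57 34 36

Derivation:
's': a..z range, 26 + ord('s') − ord('a') = 44
'm': a..z range, 26 + ord('m') − ord('a') = 38
'f': a..z range, 26 + ord('f') − ord('a') = 31
'B': A..Z range, ord('B') − ord('A') = 1
'c': a..z range, 26 + ord('c') − ord('a') = 28
'5': 0..9 range, 52 + ord('5') − ord('0') = 57
'i': a..z range, 26 + ord('i') − ord('a') = 34
'k': a..z range, 26 + ord('k') − ord('a') = 36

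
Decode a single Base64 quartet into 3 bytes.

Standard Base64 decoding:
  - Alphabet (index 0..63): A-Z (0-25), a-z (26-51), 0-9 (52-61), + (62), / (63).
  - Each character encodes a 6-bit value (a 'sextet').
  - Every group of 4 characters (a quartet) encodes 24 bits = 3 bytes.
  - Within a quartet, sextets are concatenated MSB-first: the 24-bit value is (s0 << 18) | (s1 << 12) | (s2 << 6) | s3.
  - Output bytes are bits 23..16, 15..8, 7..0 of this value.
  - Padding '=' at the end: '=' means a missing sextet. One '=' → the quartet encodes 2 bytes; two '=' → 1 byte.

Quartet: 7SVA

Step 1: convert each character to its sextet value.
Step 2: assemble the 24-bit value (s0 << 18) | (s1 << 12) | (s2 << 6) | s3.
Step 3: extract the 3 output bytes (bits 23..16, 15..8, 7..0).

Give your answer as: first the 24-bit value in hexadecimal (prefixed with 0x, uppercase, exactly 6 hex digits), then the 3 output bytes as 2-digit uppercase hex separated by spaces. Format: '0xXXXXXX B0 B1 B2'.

Answer: 0xED2540 ED 25 40

Derivation:
Sextets: 7=59, S=18, V=21, A=0
24-bit: (59<<18) | (18<<12) | (21<<6) | 0
      = 0xEC0000 | 0x012000 | 0x000540 | 0x000000
      = 0xED2540
Bytes: (v>>16)&0xFF=ED, (v>>8)&0xFF=25, v&0xFF=40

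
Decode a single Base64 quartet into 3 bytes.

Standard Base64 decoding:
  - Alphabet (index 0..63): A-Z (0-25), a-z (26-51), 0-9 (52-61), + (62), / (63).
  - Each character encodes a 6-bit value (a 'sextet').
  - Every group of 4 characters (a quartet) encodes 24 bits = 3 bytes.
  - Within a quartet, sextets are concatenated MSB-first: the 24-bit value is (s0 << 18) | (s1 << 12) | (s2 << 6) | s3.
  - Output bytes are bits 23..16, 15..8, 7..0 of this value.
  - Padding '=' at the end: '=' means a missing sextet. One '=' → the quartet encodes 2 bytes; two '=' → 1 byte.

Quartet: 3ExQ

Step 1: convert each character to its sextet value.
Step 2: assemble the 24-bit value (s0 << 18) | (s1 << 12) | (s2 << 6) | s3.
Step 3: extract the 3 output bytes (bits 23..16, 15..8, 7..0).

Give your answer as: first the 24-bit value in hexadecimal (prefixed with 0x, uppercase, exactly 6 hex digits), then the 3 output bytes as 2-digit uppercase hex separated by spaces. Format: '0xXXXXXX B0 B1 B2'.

Answer: 0xDC4C50 DC 4C 50

Derivation:
Sextets: 3=55, E=4, x=49, Q=16
24-bit: (55<<18) | (4<<12) | (49<<6) | 16
      = 0xDC0000 | 0x004000 | 0x000C40 | 0x000010
      = 0xDC4C50
Bytes: (v>>16)&0xFF=DC, (v>>8)&0xFF=4C, v&0xFF=50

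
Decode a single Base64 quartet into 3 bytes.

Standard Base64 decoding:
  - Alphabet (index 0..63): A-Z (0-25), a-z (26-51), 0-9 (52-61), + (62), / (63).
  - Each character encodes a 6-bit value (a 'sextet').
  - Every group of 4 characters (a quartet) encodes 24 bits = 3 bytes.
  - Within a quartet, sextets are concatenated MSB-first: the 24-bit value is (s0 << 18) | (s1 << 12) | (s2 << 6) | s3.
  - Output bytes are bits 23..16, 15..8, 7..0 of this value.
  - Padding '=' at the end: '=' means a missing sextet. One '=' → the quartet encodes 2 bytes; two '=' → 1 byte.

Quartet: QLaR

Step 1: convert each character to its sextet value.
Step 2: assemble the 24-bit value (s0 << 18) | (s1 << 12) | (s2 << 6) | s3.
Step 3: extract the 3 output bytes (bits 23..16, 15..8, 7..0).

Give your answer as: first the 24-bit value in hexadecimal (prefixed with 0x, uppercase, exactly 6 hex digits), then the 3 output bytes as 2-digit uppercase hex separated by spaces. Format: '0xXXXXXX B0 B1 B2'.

Answer: 0x40B691 40 B6 91

Derivation:
Sextets: Q=16, L=11, a=26, R=17
24-bit: (16<<18) | (11<<12) | (26<<6) | 17
      = 0x400000 | 0x00B000 | 0x000680 | 0x000011
      = 0x40B691
Bytes: (v>>16)&0xFF=40, (v>>8)&0xFF=B6, v&0xFF=91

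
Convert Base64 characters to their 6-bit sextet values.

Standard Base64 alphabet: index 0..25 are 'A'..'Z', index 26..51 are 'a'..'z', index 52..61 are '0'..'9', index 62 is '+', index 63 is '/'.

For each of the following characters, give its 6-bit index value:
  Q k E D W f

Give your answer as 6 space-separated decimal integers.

Answer: 16 36 4 3 22 31

Derivation:
'Q': A..Z range, ord('Q') − ord('A') = 16
'k': a..z range, 26 + ord('k') − ord('a') = 36
'E': A..Z range, ord('E') − ord('A') = 4
'D': A..Z range, ord('D') − ord('A') = 3
'W': A..Z range, ord('W') − ord('A') = 22
'f': a..z range, 26 + ord('f') − ord('a') = 31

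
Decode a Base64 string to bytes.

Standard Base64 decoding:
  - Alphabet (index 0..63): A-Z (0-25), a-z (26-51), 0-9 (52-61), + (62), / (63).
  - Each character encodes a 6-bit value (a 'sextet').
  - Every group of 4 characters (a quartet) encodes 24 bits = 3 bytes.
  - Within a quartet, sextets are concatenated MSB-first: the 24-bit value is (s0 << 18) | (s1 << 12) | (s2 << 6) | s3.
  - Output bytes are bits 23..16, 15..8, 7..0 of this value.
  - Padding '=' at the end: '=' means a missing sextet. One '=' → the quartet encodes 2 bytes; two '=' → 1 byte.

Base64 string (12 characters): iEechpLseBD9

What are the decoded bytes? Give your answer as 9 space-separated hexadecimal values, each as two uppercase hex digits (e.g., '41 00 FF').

After char 0 ('i'=34): chars_in_quartet=1 acc=0x22 bytes_emitted=0
After char 1 ('E'=4): chars_in_quartet=2 acc=0x884 bytes_emitted=0
After char 2 ('e'=30): chars_in_quartet=3 acc=0x2211E bytes_emitted=0
After char 3 ('c'=28): chars_in_quartet=4 acc=0x88479C -> emit 88 47 9C, reset; bytes_emitted=3
After char 4 ('h'=33): chars_in_quartet=1 acc=0x21 bytes_emitted=3
After char 5 ('p'=41): chars_in_quartet=2 acc=0x869 bytes_emitted=3
After char 6 ('L'=11): chars_in_quartet=3 acc=0x21A4B bytes_emitted=3
After char 7 ('s'=44): chars_in_quartet=4 acc=0x8692EC -> emit 86 92 EC, reset; bytes_emitted=6
After char 8 ('e'=30): chars_in_quartet=1 acc=0x1E bytes_emitted=6
After char 9 ('B'=1): chars_in_quartet=2 acc=0x781 bytes_emitted=6
After char 10 ('D'=3): chars_in_quartet=3 acc=0x1E043 bytes_emitted=6
After char 11 ('9'=61): chars_in_quartet=4 acc=0x7810FD -> emit 78 10 FD, reset; bytes_emitted=9

Answer: 88 47 9C 86 92 EC 78 10 FD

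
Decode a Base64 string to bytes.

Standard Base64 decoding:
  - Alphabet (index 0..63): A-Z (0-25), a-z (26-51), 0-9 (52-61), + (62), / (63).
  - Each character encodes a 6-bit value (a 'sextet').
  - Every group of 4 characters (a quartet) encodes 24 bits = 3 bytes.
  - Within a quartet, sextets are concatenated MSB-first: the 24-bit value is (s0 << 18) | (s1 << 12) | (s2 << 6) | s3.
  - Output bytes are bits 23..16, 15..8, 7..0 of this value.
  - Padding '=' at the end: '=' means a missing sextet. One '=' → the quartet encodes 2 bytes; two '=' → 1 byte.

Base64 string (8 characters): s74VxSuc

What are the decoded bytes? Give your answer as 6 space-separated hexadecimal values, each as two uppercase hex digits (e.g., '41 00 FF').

Answer: B3 BE 15 C5 2B 9C

Derivation:
After char 0 ('s'=44): chars_in_quartet=1 acc=0x2C bytes_emitted=0
After char 1 ('7'=59): chars_in_quartet=2 acc=0xB3B bytes_emitted=0
After char 2 ('4'=56): chars_in_quartet=3 acc=0x2CEF8 bytes_emitted=0
After char 3 ('V'=21): chars_in_quartet=4 acc=0xB3BE15 -> emit B3 BE 15, reset; bytes_emitted=3
After char 4 ('x'=49): chars_in_quartet=1 acc=0x31 bytes_emitted=3
After char 5 ('S'=18): chars_in_quartet=2 acc=0xC52 bytes_emitted=3
After char 6 ('u'=46): chars_in_quartet=3 acc=0x314AE bytes_emitted=3
After char 7 ('c'=28): chars_in_quartet=4 acc=0xC52B9C -> emit C5 2B 9C, reset; bytes_emitted=6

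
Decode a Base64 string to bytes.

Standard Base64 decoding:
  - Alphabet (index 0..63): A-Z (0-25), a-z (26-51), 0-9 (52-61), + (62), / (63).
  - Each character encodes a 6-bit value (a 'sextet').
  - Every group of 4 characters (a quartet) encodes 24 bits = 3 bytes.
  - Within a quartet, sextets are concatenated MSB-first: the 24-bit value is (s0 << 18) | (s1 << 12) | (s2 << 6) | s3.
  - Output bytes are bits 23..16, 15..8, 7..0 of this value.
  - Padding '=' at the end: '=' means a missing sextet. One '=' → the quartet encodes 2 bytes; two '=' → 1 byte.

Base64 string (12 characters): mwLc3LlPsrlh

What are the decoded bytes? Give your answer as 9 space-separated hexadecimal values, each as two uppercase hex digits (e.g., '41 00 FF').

Answer: 9B 02 DC DC B9 4F B2 B9 61

Derivation:
After char 0 ('m'=38): chars_in_quartet=1 acc=0x26 bytes_emitted=0
After char 1 ('w'=48): chars_in_quartet=2 acc=0x9B0 bytes_emitted=0
After char 2 ('L'=11): chars_in_quartet=3 acc=0x26C0B bytes_emitted=0
After char 3 ('c'=28): chars_in_quartet=4 acc=0x9B02DC -> emit 9B 02 DC, reset; bytes_emitted=3
After char 4 ('3'=55): chars_in_quartet=1 acc=0x37 bytes_emitted=3
After char 5 ('L'=11): chars_in_quartet=2 acc=0xDCB bytes_emitted=3
After char 6 ('l'=37): chars_in_quartet=3 acc=0x372E5 bytes_emitted=3
After char 7 ('P'=15): chars_in_quartet=4 acc=0xDCB94F -> emit DC B9 4F, reset; bytes_emitted=6
After char 8 ('s'=44): chars_in_quartet=1 acc=0x2C bytes_emitted=6
After char 9 ('r'=43): chars_in_quartet=2 acc=0xB2B bytes_emitted=6
After char 10 ('l'=37): chars_in_quartet=3 acc=0x2CAE5 bytes_emitted=6
After char 11 ('h'=33): chars_in_quartet=4 acc=0xB2B961 -> emit B2 B9 61, reset; bytes_emitted=9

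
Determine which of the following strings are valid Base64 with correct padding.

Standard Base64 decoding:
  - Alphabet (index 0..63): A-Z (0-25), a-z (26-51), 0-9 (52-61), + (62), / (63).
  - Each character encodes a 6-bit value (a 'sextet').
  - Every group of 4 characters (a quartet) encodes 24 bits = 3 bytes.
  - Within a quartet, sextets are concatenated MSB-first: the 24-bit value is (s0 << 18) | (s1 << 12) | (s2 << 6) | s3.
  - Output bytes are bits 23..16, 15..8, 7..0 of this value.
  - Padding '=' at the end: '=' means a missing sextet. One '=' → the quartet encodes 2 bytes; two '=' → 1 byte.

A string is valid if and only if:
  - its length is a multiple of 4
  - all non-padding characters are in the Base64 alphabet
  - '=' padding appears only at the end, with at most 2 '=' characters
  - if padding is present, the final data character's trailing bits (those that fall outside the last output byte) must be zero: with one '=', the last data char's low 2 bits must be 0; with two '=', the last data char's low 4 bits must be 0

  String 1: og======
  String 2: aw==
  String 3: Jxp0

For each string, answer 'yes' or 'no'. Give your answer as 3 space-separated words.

Answer: no yes yes

Derivation:
String 1: 'og======' → invalid (6 pad chars (max 2))
String 2: 'aw==' → valid
String 3: 'Jxp0' → valid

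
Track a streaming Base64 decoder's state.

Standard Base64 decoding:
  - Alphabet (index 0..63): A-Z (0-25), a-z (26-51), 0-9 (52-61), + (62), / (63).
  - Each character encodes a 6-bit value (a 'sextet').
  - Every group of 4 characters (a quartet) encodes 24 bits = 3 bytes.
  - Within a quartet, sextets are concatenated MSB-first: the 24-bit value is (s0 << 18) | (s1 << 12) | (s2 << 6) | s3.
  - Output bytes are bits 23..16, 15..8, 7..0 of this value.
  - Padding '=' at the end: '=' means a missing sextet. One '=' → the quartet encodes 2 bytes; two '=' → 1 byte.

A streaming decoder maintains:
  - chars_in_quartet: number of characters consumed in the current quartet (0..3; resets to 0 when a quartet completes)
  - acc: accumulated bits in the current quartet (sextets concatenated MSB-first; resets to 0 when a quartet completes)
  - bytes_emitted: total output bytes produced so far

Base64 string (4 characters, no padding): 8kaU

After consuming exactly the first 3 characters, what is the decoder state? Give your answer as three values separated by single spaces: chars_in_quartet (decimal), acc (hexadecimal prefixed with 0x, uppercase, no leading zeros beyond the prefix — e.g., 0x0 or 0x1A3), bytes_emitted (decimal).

Answer: 3 0x3C91A 0

Derivation:
After char 0 ('8'=60): chars_in_quartet=1 acc=0x3C bytes_emitted=0
After char 1 ('k'=36): chars_in_quartet=2 acc=0xF24 bytes_emitted=0
After char 2 ('a'=26): chars_in_quartet=3 acc=0x3C91A bytes_emitted=0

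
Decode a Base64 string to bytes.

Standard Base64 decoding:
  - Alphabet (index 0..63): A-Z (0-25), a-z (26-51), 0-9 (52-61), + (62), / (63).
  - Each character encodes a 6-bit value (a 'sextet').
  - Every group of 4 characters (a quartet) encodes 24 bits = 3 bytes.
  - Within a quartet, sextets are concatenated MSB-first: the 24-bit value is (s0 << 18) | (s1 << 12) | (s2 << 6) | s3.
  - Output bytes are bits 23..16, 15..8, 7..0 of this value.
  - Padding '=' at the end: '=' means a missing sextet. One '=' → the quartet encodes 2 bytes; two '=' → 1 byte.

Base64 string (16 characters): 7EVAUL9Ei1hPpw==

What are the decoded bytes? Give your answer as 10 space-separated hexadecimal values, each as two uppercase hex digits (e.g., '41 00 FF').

After char 0 ('7'=59): chars_in_quartet=1 acc=0x3B bytes_emitted=0
After char 1 ('E'=4): chars_in_quartet=2 acc=0xEC4 bytes_emitted=0
After char 2 ('V'=21): chars_in_quartet=3 acc=0x3B115 bytes_emitted=0
After char 3 ('A'=0): chars_in_quartet=4 acc=0xEC4540 -> emit EC 45 40, reset; bytes_emitted=3
After char 4 ('U'=20): chars_in_quartet=1 acc=0x14 bytes_emitted=3
After char 5 ('L'=11): chars_in_quartet=2 acc=0x50B bytes_emitted=3
After char 6 ('9'=61): chars_in_quartet=3 acc=0x142FD bytes_emitted=3
After char 7 ('E'=4): chars_in_quartet=4 acc=0x50BF44 -> emit 50 BF 44, reset; bytes_emitted=6
After char 8 ('i'=34): chars_in_quartet=1 acc=0x22 bytes_emitted=6
After char 9 ('1'=53): chars_in_quartet=2 acc=0x8B5 bytes_emitted=6
After char 10 ('h'=33): chars_in_quartet=3 acc=0x22D61 bytes_emitted=6
After char 11 ('P'=15): chars_in_quartet=4 acc=0x8B584F -> emit 8B 58 4F, reset; bytes_emitted=9
After char 12 ('p'=41): chars_in_quartet=1 acc=0x29 bytes_emitted=9
After char 13 ('w'=48): chars_in_quartet=2 acc=0xA70 bytes_emitted=9
Padding '==': partial quartet acc=0xA70 -> emit A7; bytes_emitted=10

Answer: EC 45 40 50 BF 44 8B 58 4F A7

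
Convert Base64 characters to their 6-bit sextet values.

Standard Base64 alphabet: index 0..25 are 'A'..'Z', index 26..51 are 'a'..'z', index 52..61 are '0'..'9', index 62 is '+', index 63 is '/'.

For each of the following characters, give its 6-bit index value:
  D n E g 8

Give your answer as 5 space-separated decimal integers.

'D': A..Z range, ord('D') − ord('A') = 3
'n': a..z range, 26 + ord('n') − ord('a') = 39
'E': A..Z range, ord('E') − ord('A') = 4
'g': a..z range, 26 + ord('g') − ord('a') = 32
'8': 0..9 range, 52 + ord('8') − ord('0') = 60

Answer: 3 39 4 32 60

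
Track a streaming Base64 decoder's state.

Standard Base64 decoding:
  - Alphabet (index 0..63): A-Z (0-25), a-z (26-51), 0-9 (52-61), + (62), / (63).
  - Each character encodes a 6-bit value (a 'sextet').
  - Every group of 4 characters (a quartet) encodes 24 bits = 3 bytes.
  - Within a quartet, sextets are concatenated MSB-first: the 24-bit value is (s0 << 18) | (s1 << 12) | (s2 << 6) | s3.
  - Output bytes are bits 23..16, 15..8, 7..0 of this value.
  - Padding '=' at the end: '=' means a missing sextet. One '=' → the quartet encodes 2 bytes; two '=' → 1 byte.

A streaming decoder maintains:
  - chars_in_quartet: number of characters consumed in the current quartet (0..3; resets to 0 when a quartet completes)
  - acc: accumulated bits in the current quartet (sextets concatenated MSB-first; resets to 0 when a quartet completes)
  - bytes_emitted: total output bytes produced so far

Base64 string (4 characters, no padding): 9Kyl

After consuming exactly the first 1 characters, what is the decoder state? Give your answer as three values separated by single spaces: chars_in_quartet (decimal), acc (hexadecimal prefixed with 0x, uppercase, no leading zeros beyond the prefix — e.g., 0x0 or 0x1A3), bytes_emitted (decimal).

After char 0 ('9'=61): chars_in_quartet=1 acc=0x3D bytes_emitted=0

Answer: 1 0x3D 0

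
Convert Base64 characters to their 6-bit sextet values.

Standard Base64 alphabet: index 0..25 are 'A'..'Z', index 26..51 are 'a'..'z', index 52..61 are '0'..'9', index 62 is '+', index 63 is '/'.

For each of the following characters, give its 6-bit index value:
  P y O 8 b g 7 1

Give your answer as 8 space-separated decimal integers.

Answer: 15 50 14 60 27 32 59 53

Derivation:
'P': A..Z range, ord('P') − ord('A') = 15
'y': a..z range, 26 + ord('y') − ord('a') = 50
'O': A..Z range, ord('O') − ord('A') = 14
'8': 0..9 range, 52 + ord('8') − ord('0') = 60
'b': a..z range, 26 + ord('b') − ord('a') = 27
'g': a..z range, 26 + ord('g') − ord('a') = 32
'7': 0..9 range, 52 + ord('7') − ord('0') = 59
'1': 0..9 range, 52 + ord('1') − ord('0') = 53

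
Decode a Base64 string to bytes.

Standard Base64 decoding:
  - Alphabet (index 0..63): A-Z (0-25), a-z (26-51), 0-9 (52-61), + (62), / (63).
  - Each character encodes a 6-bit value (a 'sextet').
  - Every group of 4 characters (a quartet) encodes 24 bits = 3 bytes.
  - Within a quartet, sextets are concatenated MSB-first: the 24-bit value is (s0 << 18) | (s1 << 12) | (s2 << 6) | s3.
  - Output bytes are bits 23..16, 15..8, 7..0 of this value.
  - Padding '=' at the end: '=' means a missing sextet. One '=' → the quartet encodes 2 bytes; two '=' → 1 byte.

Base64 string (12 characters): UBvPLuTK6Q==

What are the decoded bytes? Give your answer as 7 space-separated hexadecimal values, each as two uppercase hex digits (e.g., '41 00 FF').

Answer: 50 1B CF 2E E4 CA E9

Derivation:
After char 0 ('U'=20): chars_in_quartet=1 acc=0x14 bytes_emitted=0
After char 1 ('B'=1): chars_in_quartet=2 acc=0x501 bytes_emitted=0
After char 2 ('v'=47): chars_in_quartet=3 acc=0x1406F bytes_emitted=0
After char 3 ('P'=15): chars_in_quartet=4 acc=0x501BCF -> emit 50 1B CF, reset; bytes_emitted=3
After char 4 ('L'=11): chars_in_quartet=1 acc=0xB bytes_emitted=3
After char 5 ('u'=46): chars_in_quartet=2 acc=0x2EE bytes_emitted=3
After char 6 ('T'=19): chars_in_quartet=3 acc=0xBB93 bytes_emitted=3
After char 7 ('K'=10): chars_in_quartet=4 acc=0x2EE4CA -> emit 2E E4 CA, reset; bytes_emitted=6
After char 8 ('6'=58): chars_in_quartet=1 acc=0x3A bytes_emitted=6
After char 9 ('Q'=16): chars_in_quartet=2 acc=0xE90 bytes_emitted=6
Padding '==': partial quartet acc=0xE90 -> emit E9; bytes_emitted=7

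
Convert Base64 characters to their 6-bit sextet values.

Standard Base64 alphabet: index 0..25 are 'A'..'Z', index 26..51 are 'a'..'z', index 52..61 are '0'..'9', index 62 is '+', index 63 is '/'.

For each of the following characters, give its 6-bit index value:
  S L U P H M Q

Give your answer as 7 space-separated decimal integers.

Answer: 18 11 20 15 7 12 16

Derivation:
'S': A..Z range, ord('S') − ord('A') = 18
'L': A..Z range, ord('L') − ord('A') = 11
'U': A..Z range, ord('U') − ord('A') = 20
'P': A..Z range, ord('P') − ord('A') = 15
'H': A..Z range, ord('H') − ord('A') = 7
'M': A..Z range, ord('M') − ord('A') = 12
'Q': A..Z range, ord('Q') − ord('A') = 16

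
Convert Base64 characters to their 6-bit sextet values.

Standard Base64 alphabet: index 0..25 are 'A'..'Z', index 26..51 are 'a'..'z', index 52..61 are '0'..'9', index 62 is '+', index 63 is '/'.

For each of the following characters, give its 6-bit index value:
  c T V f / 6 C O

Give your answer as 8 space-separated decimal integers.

Answer: 28 19 21 31 63 58 2 14

Derivation:
'c': a..z range, 26 + ord('c') − ord('a') = 28
'T': A..Z range, ord('T') − ord('A') = 19
'V': A..Z range, ord('V') − ord('A') = 21
'f': a..z range, 26 + ord('f') − ord('a') = 31
'/': index 63
'6': 0..9 range, 52 + ord('6') − ord('0') = 58
'C': A..Z range, ord('C') − ord('A') = 2
'O': A..Z range, ord('O') − ord('A') = 14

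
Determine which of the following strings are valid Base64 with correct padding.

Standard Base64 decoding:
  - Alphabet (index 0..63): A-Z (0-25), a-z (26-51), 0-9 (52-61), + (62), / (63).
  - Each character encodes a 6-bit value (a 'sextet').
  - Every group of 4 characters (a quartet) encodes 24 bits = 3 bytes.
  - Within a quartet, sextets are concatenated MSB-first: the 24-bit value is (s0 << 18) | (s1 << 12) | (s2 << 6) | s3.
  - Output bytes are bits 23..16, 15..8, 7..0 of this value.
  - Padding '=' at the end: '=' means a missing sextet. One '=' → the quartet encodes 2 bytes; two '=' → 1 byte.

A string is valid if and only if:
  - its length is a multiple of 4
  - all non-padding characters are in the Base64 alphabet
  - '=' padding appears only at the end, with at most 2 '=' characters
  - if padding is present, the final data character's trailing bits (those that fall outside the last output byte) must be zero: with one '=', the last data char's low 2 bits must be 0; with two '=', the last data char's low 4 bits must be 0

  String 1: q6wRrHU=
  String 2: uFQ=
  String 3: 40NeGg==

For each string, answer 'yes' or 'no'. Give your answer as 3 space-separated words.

Answer: yes yes yes

Derivation:
String 1: 'q6wRrHU=' → valid
String 2: 'uFQ=' → valid
String 3: '40NeGg==' → valid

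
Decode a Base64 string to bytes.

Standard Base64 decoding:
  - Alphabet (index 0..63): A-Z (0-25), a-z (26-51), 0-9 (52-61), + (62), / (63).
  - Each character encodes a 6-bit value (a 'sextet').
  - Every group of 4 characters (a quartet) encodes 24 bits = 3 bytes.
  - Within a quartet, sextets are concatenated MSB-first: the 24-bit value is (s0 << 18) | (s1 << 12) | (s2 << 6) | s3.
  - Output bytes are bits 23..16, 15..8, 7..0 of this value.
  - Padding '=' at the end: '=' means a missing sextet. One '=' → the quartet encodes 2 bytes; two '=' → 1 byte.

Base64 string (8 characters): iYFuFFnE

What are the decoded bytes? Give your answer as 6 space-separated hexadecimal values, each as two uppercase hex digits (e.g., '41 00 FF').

After char 0 ('i'=34): chars_in_quartet=1 acc=0x22 bytes_emitted=0
After char 1 ('Y'=24): chars_in_quartet=2 acc=0x898 bytes_emitted=0
After char 2 ('F'=5): chars_in_quartet=3 acc=0x22605 bytes_emitted=0
After char 3 ('u'=46): chars_in_quartet=4 acc=0x89816E -> emit 89 81 6E, reset; bytes_emitted=3
After char 4 ('F'=5): chars_in_quartet=1 acc=0x5 bytes_emitted=3
After char 5 ('F'=5): chars_in_quartet=2 acc=0x145 bytes_emitted=3
After char 6 ('n'=39): chars_in_quartet=3 acc=0x5167 bytes_emitted=3
After char 7 ('E'=4): chars_in_quartet=4 acc=0x1459C4 -> emit 14 59 C4, reset; bytes_emitted=6

Answer: 89 81 6E 14 59 C4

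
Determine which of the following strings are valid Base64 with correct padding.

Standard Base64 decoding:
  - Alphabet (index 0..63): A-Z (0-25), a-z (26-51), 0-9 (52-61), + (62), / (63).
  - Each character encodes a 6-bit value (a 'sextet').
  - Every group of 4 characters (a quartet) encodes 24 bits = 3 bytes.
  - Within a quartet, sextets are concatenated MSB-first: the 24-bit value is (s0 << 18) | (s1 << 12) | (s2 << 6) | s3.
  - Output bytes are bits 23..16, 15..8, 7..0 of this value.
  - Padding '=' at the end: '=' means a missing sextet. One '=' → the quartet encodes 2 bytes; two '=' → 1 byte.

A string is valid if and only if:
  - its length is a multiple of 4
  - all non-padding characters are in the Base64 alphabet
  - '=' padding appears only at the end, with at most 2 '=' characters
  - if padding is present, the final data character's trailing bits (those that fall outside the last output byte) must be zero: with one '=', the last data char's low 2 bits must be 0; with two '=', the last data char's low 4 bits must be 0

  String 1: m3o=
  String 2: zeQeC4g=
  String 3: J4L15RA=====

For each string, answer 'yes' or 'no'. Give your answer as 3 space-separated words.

Answer: yes yes no

Derivation:
String 1: 'm3o=' → valid
String 2: 'zeQeC4g=' → valid
String 3: 'J4L15RA=====' → invalid (5 pad chars (max 2))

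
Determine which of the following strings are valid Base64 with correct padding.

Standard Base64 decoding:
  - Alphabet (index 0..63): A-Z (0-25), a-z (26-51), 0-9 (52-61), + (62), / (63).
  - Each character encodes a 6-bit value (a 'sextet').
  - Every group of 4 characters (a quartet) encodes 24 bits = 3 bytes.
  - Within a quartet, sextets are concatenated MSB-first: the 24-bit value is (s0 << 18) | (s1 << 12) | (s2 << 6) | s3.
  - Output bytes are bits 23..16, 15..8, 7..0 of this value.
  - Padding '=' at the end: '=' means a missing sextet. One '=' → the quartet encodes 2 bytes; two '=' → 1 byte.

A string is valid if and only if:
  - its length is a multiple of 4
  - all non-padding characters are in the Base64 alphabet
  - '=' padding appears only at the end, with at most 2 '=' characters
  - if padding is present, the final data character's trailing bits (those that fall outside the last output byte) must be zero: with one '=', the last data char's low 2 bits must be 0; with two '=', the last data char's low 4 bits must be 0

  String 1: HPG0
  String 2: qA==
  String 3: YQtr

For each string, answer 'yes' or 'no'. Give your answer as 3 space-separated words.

Answer: yes yes yes

Derivation:
String 1: 'HPG0' → valid
String 2: 'qA==' → valid
String 3: 'YQtr' → valid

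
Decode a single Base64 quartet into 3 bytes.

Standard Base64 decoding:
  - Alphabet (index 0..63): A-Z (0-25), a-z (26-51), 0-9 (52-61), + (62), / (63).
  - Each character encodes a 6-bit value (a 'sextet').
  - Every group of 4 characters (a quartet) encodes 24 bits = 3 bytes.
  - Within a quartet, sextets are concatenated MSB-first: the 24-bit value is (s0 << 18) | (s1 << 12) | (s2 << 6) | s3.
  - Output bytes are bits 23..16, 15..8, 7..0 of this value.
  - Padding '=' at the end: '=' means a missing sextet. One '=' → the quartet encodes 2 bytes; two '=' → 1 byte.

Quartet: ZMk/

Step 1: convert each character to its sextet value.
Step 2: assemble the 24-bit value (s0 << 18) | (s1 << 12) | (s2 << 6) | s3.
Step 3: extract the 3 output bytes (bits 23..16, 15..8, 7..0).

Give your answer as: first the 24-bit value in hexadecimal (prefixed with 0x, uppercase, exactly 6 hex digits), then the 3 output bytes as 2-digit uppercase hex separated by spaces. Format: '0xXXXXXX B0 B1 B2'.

Sextets: Z=25, M=12, k=36, /=63
24-bit: (25<<18) | (12<<12) | (36<<6) | 63
      = 0x640000 | 0x00C000 | 0x000900 | 0x00003F
      = 0x64C93F
Bytes: (v>>16)&0xFF=64, (v>>8)&0xFF=C9, v&0xFF=3F

Answer: 0x64C93F 64 C9 3F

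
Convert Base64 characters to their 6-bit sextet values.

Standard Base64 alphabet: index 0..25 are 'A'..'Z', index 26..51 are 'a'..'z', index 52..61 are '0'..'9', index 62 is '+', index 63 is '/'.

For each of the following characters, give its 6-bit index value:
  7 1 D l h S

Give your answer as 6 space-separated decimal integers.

'7': 0..9 range, 52 + ord('7') − ord('0') = 59
'1': 0..9 range, 52 + ord('1') − ord('0') = 53
'D': A..Z range, ord('D') − ord('A') = 3
'l': a..z range, 26 + ord('l') − ord('a') = 37
'h': a..z range, 26 + ord('h') − ord('a') = 33
'S': A..Z range, ord('S') − ord('A') = 18

Answer: 59 53 3 37 33 18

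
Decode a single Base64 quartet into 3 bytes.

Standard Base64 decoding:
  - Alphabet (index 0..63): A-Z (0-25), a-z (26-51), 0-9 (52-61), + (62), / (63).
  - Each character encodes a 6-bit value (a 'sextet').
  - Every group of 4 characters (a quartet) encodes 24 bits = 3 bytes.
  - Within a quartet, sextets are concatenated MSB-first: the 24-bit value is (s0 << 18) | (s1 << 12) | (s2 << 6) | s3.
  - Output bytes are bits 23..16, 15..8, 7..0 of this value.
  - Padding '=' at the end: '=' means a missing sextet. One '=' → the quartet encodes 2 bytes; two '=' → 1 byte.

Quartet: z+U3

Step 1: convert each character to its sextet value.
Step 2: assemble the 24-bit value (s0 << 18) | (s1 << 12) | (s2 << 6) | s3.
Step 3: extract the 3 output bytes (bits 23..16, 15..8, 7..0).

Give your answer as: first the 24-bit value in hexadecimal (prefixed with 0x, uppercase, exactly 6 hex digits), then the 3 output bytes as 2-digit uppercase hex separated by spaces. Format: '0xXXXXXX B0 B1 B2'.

Answer: 0xCFE537 CF E5 37

Derivation:
Sextets: z=51, +=62, U=20, 3=55
24-bit: (51<<18) | (62<<12) | (20<<6) | 55
      = 0xCC0000 | 0x03E000 | 0x000500 | 0x000037
      = 0xCFE537
Bytes: (v>>16)&0xFF=CF, (v>>8)&0xFF=E5, v&0xFF=37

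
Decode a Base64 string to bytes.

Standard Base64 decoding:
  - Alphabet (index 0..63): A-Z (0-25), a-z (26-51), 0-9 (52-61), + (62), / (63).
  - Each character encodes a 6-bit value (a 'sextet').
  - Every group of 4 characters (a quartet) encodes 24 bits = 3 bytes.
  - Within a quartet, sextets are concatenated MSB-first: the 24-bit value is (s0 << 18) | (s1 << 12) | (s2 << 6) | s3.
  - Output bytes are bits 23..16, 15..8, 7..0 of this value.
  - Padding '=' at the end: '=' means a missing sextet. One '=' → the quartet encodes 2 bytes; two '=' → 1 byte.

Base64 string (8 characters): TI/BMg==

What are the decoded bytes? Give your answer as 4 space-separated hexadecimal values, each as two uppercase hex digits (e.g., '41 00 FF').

Answer: 4C 8F C1 32

Derivation:
After char 0 ('T'=19): chars_in_quartet=1 acc=0x13 bytes_emitted=0
After char 1 ('I'=8): chars_in_quartet=2 acc=0x4C8 bytes_emitted=0
After char 2 ('/'=63): chars_in_quartet=3 acc=0x1323F bytes_emitted=0
After char 3 ('B'=1): chars_in_quartet=4 acc=0x4C8FC1 -> emit 4C 8F C1, reset; bytes_emitted=3
After char 4 ('M'=12): chars_in_quartet=1 acc=0xC bytes_emitted=3
After char 5 ('g'=32): chars_in_quartet=2 acc=0x320 bytes_emitted=3
Padding '==': partial quartet acc=0x320 -> emit 32; bytes_emitted=4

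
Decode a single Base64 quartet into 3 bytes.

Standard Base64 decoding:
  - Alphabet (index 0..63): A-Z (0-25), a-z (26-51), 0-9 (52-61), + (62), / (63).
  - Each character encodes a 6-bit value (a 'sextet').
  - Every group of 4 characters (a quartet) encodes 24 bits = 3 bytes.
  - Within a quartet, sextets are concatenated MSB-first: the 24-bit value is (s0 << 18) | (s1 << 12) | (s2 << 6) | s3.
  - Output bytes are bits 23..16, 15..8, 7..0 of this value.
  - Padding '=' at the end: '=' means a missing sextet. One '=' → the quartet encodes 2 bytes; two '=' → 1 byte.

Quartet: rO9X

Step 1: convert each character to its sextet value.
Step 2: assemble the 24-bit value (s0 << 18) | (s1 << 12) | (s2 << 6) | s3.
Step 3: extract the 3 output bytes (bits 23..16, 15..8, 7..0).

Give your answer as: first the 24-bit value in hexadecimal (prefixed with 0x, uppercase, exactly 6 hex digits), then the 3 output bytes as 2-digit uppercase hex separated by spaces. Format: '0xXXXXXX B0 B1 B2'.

Sextets: r=43, O=14, 9=61, X=23
24-bit: (43<<18) | (14<<12) | (61<<6) | 23
      = 0xAC0000 | 0x00E000 | 0x000F40 | 0x000017
      = 0xACEF57
Bytes: (v>>16)&0xFF=AC, (v>>8)&0xFF=EF, v&0xFF=57

Answer: 0xACEF57 AC EF 57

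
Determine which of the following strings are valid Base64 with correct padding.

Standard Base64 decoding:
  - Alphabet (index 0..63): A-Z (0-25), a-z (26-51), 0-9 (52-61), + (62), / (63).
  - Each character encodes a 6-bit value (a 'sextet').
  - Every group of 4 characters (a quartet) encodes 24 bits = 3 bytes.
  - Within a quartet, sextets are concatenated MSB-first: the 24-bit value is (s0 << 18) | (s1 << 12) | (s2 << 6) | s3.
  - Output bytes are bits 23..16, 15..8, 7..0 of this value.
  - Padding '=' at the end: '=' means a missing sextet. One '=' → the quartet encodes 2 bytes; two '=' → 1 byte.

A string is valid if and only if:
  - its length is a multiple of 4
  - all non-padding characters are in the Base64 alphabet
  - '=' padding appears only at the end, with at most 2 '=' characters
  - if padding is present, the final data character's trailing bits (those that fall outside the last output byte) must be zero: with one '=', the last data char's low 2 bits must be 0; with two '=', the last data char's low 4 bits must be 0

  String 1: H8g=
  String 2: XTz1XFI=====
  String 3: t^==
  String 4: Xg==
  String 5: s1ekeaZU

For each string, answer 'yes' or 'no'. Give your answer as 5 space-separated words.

Answer: yes no no yes yes

Derivation:
String 1: 'H8g=' → valid
String 2: 'XTz1XFI=====' → invalid (5 pad chars (max 2))
String 3: 't^==' → invalid (bad char(s): ['^'])
String 4: 'Xg==' → valid
String 5: 's1ekeaZU' → valid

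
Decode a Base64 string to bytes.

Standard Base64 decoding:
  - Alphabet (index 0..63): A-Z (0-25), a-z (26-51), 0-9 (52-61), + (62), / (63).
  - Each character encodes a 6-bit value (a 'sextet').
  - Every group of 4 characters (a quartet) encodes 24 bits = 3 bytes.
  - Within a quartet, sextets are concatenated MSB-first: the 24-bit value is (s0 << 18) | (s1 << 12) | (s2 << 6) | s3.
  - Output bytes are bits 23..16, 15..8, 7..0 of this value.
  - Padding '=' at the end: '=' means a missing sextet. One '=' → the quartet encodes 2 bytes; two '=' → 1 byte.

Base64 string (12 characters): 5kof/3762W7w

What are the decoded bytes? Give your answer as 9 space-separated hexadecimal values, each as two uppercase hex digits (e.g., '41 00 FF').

After char 0 ('5'=57): chars_in_quartet=1 acc=0x39 bytes_emitted=0
After char 1 ('k'=36): chars_in_quartet=2 acc=0xE64 bytes_emitted=0
After char 2 ('o'=40): chars_in_quartet=3 acc=0x39928 bytes_emitted=0
After char 3 ('f'=31): chars_in_quartet=4 acc=0xE64A1F -> emit E6 4A 1F, reset; bytes_emitted=3
After char 4 ('/'=63): chars_in_quartet=1 acc=0x3F bytes_emitted=3
After char 5 ('3'=55): chars_in_quartet=2 acc=0xFF7 bytes_emitted=3
After char 6 ('7'=59): chars_in_quartet=3 acc=0x3FDFB bytes_emitted=3
After char 7 ('6'=58): chars_in_quartet=4 acc=0xFF7EFA -> emit FF 7E FA, reset; bytes_emitted=6
After char 8 ('2'=54): chars_in_quartet=1 acc=0x36 bytes_emitted=6
After char 9 ('W'=22): chars_in_quartet=2 acc=0xD96 bytes_emitted=6
After char 10 ('7'=59): chars_in_quartet=3 acc=0x365BB bytes_emitted=6
After char 11 ('w'=48): chars_in_quartet=4 acc=0xD96EF0 -> emit D9 6E F0, reset; bytes_emitted=9

Answer: E6 4A 1F FF 7E FA D9 6E F0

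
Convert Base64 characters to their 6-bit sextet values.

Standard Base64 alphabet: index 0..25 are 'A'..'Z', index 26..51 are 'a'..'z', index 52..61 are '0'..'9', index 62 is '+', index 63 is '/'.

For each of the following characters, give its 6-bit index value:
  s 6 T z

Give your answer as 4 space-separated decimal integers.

Answer: 44 58 19 51

Derivation:
's': a..z range, 26 + ord('s') − ord('a') = 44
'6': 0..9 range, 52 + ord('6') − ord('0') = 58
'T': A..Z range, ord('T') − ord('A') = 19
'z': a..z range, 26 + ord('z') − ord('a') = 51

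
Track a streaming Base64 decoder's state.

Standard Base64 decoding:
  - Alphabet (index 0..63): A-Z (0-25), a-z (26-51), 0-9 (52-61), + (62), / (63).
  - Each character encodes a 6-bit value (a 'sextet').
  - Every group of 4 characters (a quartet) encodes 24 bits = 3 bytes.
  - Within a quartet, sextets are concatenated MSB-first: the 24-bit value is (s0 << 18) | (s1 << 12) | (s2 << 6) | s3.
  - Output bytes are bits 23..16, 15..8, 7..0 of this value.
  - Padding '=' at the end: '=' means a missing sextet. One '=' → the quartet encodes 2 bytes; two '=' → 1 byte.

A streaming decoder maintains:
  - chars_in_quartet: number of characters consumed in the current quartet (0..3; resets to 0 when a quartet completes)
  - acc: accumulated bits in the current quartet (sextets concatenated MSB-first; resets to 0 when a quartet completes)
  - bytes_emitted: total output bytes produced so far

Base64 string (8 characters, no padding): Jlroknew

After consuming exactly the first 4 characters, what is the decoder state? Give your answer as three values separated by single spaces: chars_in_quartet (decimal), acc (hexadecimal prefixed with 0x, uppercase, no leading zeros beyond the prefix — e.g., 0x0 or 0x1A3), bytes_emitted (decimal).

Answer: 0 0x0 3

Derivation:
After char 0 ('J'=9): chars_in_quartet=1 acc=0x9 bytes_emitted=0
After char 1 ('l'=37): chars_in_quartet=2 acc=0x265 bytes_emitted=0
After char 2 ('r'=43): chars_in_quartet=3 acc=0x996B bytes_emitted=0
After char 3 ('o'=40): chars_in_quartet=4 acc=0x265AE8 -> emit 26 5A E8, reset; bytes_emitted=3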